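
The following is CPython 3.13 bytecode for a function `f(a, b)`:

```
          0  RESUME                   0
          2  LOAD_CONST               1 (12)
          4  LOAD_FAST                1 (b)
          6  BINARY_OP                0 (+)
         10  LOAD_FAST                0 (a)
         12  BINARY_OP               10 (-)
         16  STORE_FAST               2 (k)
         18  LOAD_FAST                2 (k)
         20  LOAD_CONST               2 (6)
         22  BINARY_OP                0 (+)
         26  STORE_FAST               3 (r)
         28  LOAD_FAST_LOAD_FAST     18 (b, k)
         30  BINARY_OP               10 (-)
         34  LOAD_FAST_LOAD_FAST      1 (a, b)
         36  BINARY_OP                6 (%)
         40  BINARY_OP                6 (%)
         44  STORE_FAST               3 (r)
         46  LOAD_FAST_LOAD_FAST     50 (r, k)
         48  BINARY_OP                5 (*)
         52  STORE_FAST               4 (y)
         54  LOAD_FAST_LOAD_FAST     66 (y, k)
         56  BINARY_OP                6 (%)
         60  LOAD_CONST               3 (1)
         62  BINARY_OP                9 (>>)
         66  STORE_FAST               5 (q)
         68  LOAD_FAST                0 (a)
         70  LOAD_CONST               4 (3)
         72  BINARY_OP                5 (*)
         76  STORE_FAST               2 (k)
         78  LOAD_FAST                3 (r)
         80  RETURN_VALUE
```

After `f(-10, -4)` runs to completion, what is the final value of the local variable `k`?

-30

LOAD_CONST → push 12. Stack: [12]
LOAD_FAST b → push -4. Stack: [12, -4]
BINARY_OP + → 12 + -4 = 8. Stack: [8]
LOAD_FAST a → push -10. Stack: [8, -10]
BINARY_OP - → 8 - -10 = 18. Stack: [18]
STORE_FAST k → k=18. Stack: []
LOAD_FAST k → push 18. Stack: [18]
LOAD_CONST → push 6. Stack: [18, 6]
BINARY_OP + → 18 + 6 = 24. Stack: [24]
STORE_FAST r → r=24. Stack: []
LOAD_FAST_LOAD_FAST b,k → push -4,18. Stack: [-4, 18]
BINARY_OP - → -4 - 18 = -22. Stack: [-22]
LOAD_FAST_LOAD_FAST a,b → push -10,-4. Stack: [-22, -10, -4]
BINARY_OP % → -10 % -4 = -2. Stack: [-22, -2]
BINARY_OP % → -22 % -2 = 0. Stack: [0]
STORE_FAST r → r=0. Stack: []
LOAD_FAST_LOAD_FAST r,k → push 0,18. Stack: [0, 18]
BINARY_OP * → 0 * 18 = 0. Stack: [0]
STORE_FAST y → y=0. Stack: []
LOAD_FAST_LOAD_FAST y,k → push 0,18. Stack: [0, 18]
BINARY_OP % → 0 % 18 = 0. Stack: [0]
LOAD_CONST → push 1. Stack: [0, 1]
BINARY_OP >> → 0 >> 1 = 0. Stack: [0]
STORE_FAST q → q=0. Stack: []
LOAD_FAST a → push -10. Stack: [-10]
LOAD_CONST → push 3. Stack: [-10, 3]
BINARY_OP * → -10 * 3 = -30. Stack: [-30]
STORE_FAST k → k=-30. Stack: []
LOAD_FAST r → push 0. Stack: [0]
RETURN_VALUE → return 0.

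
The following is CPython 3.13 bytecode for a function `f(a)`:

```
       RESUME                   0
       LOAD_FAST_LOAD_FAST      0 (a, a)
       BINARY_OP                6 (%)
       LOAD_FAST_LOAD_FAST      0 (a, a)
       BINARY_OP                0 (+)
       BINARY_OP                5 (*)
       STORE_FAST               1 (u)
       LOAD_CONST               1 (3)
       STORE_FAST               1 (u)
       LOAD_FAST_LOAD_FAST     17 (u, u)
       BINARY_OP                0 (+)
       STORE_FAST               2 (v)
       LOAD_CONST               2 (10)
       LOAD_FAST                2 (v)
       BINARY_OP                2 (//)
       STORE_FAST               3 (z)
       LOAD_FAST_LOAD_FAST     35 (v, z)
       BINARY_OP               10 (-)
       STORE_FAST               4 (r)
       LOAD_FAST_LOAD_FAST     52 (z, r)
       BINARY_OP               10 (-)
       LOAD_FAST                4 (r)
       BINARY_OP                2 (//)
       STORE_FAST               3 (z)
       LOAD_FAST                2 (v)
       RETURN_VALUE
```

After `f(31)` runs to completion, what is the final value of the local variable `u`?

LOAD_FAST_LOAD_FAST a,a → push 31,31. Stack: [31, 31]
BINARY_OP % → 31 % 31 = 0. Stack: [0]
LOAD_FAST_LOAD_FAST a,a → push 31,31. Stack: [0, 31, 31]
BINARY_OP + → 31 + 31 = 62. Stack: [0, 62]
BINARY_OP * → 0 * 62 = 0. Stack: [0]
STORE_FAST u → u=0. Stack: []
LOAD_CONST → push 3. Stack: [3]
STORE_FAST u → u=3. Stack: []
LOAD_FAST_LOAD_FAST u,u → push 3,3. Stack: [3, 3]
BINARY_OP + → 3 + 3 = 6. Stack: [6]
STORE_FAST v → v=6. Stack: []
LOAD_CONST → push 10. Stack: [10]
LOAD_FAST v → push 6. Stack: [10, 6]
BINARY_OP // → 10 // 6 = 1. Stack: [1]
STORE_FAST z → z=1. Stack: []
LOAD_FAST_LOAD_FAST v,z → push 6,1. Stack: [6, 1]
BINARY_OP - → 6 - 1 = 5. Stack: [5]
STORE_FAST r → r=5. Stack: []
LOAD_FAST_LOAD_FAST z,r → push 1,5. Stack: [1, 5]
BINARY_OP - → 1 - 5 = -4. Stack: [-4]
LOAD_FAST r → push 5. Stack: [-4, 5]
BINARY_OP // → -4 // 5 = -1. Stack: [-1]
STORE_FAST z → z=-1. Stack: []
LOAD_FAST v → push 6. Stack: [6]
RETURN_VALUE → return 6.

3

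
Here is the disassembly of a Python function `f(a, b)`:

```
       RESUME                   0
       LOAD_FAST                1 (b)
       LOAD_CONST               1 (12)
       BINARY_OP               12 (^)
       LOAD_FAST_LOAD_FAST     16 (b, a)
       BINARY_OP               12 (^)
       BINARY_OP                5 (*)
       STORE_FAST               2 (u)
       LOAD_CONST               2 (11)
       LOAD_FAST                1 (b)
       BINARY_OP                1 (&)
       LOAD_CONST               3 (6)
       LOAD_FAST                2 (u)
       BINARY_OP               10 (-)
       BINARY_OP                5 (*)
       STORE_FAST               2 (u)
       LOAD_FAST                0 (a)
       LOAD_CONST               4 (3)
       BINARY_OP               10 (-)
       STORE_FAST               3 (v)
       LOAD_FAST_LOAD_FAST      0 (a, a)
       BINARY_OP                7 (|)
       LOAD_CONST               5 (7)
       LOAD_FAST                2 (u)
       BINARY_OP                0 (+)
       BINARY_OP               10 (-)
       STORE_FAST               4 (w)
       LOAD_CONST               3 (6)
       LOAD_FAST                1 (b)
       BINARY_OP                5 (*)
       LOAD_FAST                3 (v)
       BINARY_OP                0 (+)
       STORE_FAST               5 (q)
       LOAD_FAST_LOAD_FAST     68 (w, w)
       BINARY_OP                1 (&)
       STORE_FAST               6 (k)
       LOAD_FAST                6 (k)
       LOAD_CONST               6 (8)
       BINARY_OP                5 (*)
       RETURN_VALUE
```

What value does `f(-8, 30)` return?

-38040

LOAD_FAST b → push 30. Stack: [30]
LOAD_CONST → push 12. Stack: [30, 12]
BINARY_OP ^ → 30 ^ 12 = 18. Stack: [18]
LOAD_FAST_LOAD_FAST b,a → push 30,-8. Stack: [18, 30, -8]
BINARY_OP ^ → 30 ^ -8 = -26. Stack: [18, -26]
BINARY_OP * → 18 * -26 = -468. Stack: [-468]
STORE_FAST u → u=-468. Stack: []
LOAD_CONST → push 11. Stack: [11]
LOAD_FAST b → push 30. Stack: [11, 30]
BINARY_OP & → 11 & 30 = 10. Stack: [10]
LOAD_CONST → push 6. Stack: [10, 6]
LOAD_FAST u → push -468. Stack: [10, 6, -468]
BINARY_OP - → 6 - -468 = 474. Stack: [10, 474]
BINARY_OP * → 10 * 474 = 4740. Stack: [4740]
STORE_FAST u → u=4740. Stack: []
LOAD_FAST a → push -8. Stack: [-8]
LOAD_CONST → push 3. Stack: [-8, 3]
BINARY_OP - → -8 - 3 = -11. Stack: [-11]
STORE_FAST v → v=-11. Stack: []
LOAD_FAST_LOAD_FAST a,a → push -8,-8. Stack: [-8, -8]
BINARY_OP | → -8 | -8 = -8. Stack: [-8]
LOAD_CONST → push 7. Stack: [-8, 7]
LOAD_FAST u → push 4740. Stack: [-8, 7, 4740]
BINARY_OP + → 7 + 4740 = 4747. Stack: [-8, 4747]
BINARY_OP - → -8 - 4747 = -4755. Stack: [-4755]
STORE_FAST w → w=-4755. Stack: []
LOAD_CONST → push 6. Stack: [6]
LOAD_FAST b → push 30. Stack: [6, 30]
BINARY_OP * → 6 * 30 = 180. Stack: [180]
LOAD_FAST v → push -11. Stack: [180, -11]
BINARY_OP + → 180 + -11 = 169. Stack: [169]
STORE_FAST q → q=169. Stack: []
LOAD_FAST_LOAD_FAST w,w → push -4755,-4755. Stack: [-4755, -4755]
BINARY_OP & → -4755 & -4755 = -4755. Stack: [-4755]
STORE_FAST k → k=-4755. Stack: []
LOAD_FAST k → push -4755. Stack: [-4755]
LOAD_CONST → push 8. Stack: [-4755, 8]
BINARY_OP * → -4755 * 8 = -38040. Stack: [-38040]
RETURN_VALUE → return -38040.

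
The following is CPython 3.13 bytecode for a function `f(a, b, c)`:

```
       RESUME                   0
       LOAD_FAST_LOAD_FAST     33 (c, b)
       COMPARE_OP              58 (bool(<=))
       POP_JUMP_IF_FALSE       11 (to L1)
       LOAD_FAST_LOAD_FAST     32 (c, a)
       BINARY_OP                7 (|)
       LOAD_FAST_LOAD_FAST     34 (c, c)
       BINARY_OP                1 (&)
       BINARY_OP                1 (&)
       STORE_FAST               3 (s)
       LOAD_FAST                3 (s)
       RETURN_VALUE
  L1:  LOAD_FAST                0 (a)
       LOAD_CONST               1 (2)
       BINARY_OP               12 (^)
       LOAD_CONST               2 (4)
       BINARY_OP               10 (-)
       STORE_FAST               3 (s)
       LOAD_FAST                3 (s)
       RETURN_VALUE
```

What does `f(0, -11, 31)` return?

-2

LOAD_FAST_LOAD_FAST c,b → push 31,-11. Stack: [31, -11]
COMPARE_OP bool(<=) → 31 vs -11 = False. Stack: [False]
POP_JUMP_IF_FALSE → pop False; jump. Stack: []
LOAD_FAST a → push 0. Stack: [0]
LOAD_CONST → push 2. Stack: [0, 2]
BINARY_OP ^ → 0 ^ 2 = 2. Stack: [2]
LOAD_CONST → push 4. Stack: [2, 4]
BINARY_OP - → 2 - 4 = -2. Stack: [-2]
STORE_FAST s → s=-2. Stack: []
LOAD_FAST s → push -2. Stack: [-2]
RETURN_VALUE → return -2.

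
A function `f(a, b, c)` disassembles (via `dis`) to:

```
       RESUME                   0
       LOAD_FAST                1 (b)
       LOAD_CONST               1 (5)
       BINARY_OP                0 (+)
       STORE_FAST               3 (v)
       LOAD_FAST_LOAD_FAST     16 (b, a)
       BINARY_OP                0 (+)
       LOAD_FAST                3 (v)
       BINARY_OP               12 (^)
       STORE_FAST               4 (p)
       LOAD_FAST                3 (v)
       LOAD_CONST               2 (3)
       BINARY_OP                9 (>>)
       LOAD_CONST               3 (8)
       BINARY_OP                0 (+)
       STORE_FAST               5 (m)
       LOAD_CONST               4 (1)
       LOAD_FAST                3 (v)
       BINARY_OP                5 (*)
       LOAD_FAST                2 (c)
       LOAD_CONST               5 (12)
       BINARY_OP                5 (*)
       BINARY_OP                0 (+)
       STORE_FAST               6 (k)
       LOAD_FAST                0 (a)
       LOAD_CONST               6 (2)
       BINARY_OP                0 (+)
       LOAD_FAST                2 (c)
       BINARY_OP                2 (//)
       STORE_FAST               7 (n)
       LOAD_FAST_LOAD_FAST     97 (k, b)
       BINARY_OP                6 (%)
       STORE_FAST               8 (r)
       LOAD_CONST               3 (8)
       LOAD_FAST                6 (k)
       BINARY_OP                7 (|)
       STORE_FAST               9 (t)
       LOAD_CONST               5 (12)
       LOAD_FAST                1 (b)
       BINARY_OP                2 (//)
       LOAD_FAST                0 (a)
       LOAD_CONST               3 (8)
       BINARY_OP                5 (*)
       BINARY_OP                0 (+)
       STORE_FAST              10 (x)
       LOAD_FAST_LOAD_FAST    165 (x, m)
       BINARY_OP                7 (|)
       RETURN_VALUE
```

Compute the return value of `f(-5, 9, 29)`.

-39

LOAD_FAST b → push 9. Stack: [9]
LOAD_CONST → push 5. Stack: [9, 5]
BINARY_OP + → 9 + 5 = 14. Stack: [14]
STORE_FAST v → v=14. Stack: []
LOAD_FAST_LOAD_FAST b,a → push 9,-5. Stack: [9, -5]
BINARY_OP + → 9 + -5 = 4. Stack: [4]
LOAD_FAST v → push 14. Stack: [4, 14]
BINARY_OP ^ → 4 ^ 14 = 10. Stack: [10]
STORE_FAST p → p=10. Stack: []
LOAD_FAST v → push 14. Stack: [14]
LOAD_CONST → push 3. Stack: [14, 3]
BINARY_OP >> → 14 >> 3 = 1. Stack: [1]
LOAD_CONST → push 8. Stack: [1, 8]
BINARY_OP + → 1 + 8 = 9. Stack: [9]
STORE_FAST m → m=9. Stack: []
LOAD_CONST → push 1. Stack: [1]
LOAD_FAST v → push 14. Stack: [1, 14]
BINARY_OP * → 1 * 14 = 14. Stack: [14]
LOAD_FAST c → push 29. Stack: [14, 29]
LOAD_CONST → push 12. Stack: [14, 29, 12]
BINARY_OP * → 29 * 12 = 348. Stack: [14, 348]
BINARY_OP + → 14 + 348 = 362. Stack: [362]
STORE_FAST k → k=362. Stack: []
LOAD_FAST a → push -5. Stack: [-5]
LOAD_CONST → push 2. Stack: [-5, 2]
BINARY_OP + → -5 + 2 = -3. Stack: [-3]
LOAD_FAST c → push 29. Stack: [-3, 29]
BINARY_OP // → -3 // 29 = -1. Stack: [-1]
STORE_FAST n → n=-1. Stack: []
LOAD_FAST_LOAD_FAST k,b → push 362,9. Stack: [362, 9]
BINARY_OP % → 362 % 9 = 2. Stack: [2]
STORE_FAST r → r=2. Stack: []
LOAD_CONST → push 8. Stack: [8]
LOAD_FAST k → push 362. Stack: [8, 362]
BINARY_OP | → 8 | 362 = 362. Stack: [362]
STORE_FAST t → t=362. Stack: []
LOAD_CONST → push 12. Stack: [12]
LOAD_FAST b → push 9. Stack: [12, 9]
BINARY_OP // → 12 // 9 = 1. Stack: [1]
LOAD_FAST a → push -5. Stack: [1, -5]
LOAD_CONST → push 8. Stack: [1, -5, 8]
BINARY_OP * → -5 * 8 = -40. Stack: [1, -40]
BINARY_OP + → 1 + -40 = -39. Stack: [-39]
STORE_FAST x → x=-39. Stack: []
LOAD_FAST_LOAD_FAST x,m → push -39,9. Stack: [-39, 9]
BINARY_OP | → -39 | 9 = -39. Stack: [-39]
RETURN_VALUE → return -39.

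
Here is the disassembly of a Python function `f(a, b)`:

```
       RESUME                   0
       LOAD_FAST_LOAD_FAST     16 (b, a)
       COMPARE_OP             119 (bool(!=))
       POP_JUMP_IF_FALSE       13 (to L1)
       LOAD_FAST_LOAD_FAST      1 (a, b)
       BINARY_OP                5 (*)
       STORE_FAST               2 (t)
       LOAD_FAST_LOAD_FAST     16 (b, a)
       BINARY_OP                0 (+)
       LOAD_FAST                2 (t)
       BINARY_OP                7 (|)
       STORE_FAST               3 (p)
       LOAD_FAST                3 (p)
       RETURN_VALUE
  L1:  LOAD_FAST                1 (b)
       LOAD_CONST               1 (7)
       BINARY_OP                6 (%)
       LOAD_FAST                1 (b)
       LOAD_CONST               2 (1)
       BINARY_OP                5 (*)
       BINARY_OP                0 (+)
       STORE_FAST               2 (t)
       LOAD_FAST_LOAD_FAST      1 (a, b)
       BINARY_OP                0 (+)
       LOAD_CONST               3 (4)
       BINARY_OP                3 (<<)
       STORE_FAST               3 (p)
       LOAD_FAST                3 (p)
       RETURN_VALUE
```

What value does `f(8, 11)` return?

LOAD_FAST_LOAD_FAST b,a → push 11,8. Stack: [11, 8]
COMPARE_OP bool(!=) → 11 vs 8 = True. Stack: [True]
POP_JUMP_IF_FALSE → pop True; no jump. Stack: []
LOAD_FAST_LOAD_FAST a,b → push 8,11. Stack: [8, 11]
BINARY_OP * → 8 * 11 = 88. Stack: [88]
STORE_FAST t → t=88. Stack: []
LOAD_FAST_LOAD_FAST b,a → push 11,8. Stack: [11, 8]
BINARY_OP + → 11 + 8 = 19. Stack: [19]
LOAD_FAST t → push 88. Stack: [19, 88]
BINARY_OP | → 19 | 88 = 91. Stack: [91]
STORE_FAST p → p=91. Stack: []
LOAD_FAST p → push 91. Stack: [91]
RETURN_VALUE → return 91.

91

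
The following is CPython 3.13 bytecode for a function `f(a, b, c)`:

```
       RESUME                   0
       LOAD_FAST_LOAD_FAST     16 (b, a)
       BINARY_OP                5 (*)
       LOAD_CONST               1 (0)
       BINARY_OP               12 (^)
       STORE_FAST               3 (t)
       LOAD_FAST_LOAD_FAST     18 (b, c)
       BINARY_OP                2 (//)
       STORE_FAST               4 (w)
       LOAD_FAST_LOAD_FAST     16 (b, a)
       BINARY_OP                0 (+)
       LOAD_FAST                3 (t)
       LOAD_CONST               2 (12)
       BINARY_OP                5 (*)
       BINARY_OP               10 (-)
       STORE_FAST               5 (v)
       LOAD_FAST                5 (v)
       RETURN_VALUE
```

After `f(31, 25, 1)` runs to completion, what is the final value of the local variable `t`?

775

LOAD_FAST_LOAD_FAST b,a → push 25,31. Stack: [25, 31]
BINARY_OP * → 25 * 31 = 775. Stack: [775]
LOAD_CONST → push 0. Stack: [775, 0]
BINARY_OP ^ → 775 ^ 0 = 775. Stack: [775]
STORE_FAST t → t=775. Stack: []
LOAD_FAST_LOAD_FAST b,c → push 25,1. Stack: [25, 1]
BINARY_OP // → 25 // 1 = 25. Stack: [25]
STORE_FAST w → w=25. Stack: []
LOAD_FAST_LOAD_FAST b,a → push 25,31. Stack: [25, 31]
BINARY_OP + → 25 + 31 = 56. Stack: [56]
LOAD_FAST t → push 775. Stack: [56, 775]
LOAD_CONST → push 12. Stack: [56, 775, 12]
BINARY_OP * → 775 * 12 = 9300. Stack: [56, 9300]
BINARY_OP - → 56 - 9300 = -9244. Stack: [-9244]
STORE_FAST v → v=-9244. Stack: []
LOAD_FAST v → push -9244. Stack: [-9244]
RETURN_VALUE → return -9244.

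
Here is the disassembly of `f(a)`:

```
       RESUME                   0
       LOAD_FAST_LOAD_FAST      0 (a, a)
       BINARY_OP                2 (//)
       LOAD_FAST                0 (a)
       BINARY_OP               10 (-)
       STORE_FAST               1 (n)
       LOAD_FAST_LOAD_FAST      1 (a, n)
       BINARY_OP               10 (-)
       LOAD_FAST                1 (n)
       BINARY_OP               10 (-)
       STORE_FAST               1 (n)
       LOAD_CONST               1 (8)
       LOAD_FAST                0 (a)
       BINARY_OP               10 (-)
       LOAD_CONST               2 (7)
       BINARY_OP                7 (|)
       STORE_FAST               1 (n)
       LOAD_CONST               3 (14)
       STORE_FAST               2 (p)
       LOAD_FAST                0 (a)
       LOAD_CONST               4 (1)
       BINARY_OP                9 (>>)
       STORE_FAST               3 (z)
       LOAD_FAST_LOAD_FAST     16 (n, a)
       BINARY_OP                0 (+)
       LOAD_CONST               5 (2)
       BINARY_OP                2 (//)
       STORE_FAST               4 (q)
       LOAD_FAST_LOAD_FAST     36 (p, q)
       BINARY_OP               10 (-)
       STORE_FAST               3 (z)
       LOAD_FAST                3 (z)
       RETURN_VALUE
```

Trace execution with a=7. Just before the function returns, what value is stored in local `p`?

LOAD_FAST_LOAD_FAST a,a → push 7,7. Stack: [7, 7]
BINARY_OP // → 7 // 7 = 1. Stack: [1]
LOAD_FAST a → push 7. Stack: [1, 7]
BINARY_OP - → 1 - 7 = -6. Stack: [-6]
STORE_FAST n → n=-6. Stack: []
LOAD_FAST_LOAD_FAST a,n → push 7,-6. Stack: [7, -6]
BINARY_OP - → 7 - -6 = 13. Stack: [13]
LOAD_FAST n → push -6. Stack: [13, -6]
BINARY_OP - → 13 - -6 = 19. Stack: [19]
STORE_FAST n → n=19. Stack: []
LOAD_CONST → push 8. Stack: [8]
LOAD_FAST a → push 7. Stack: [8, 7]
BINARY_OP - → 8 - 7 = 1. Stack: [1]
LOAD_CONST → push 7. Stack: [1, 7]
BINARY_OP | → 1 | 7 = 7. Stack: [7]
STORE_FAST n → n=7. Stack: []
LOAD_CONST → push 14. Stack: [14]
STORE_FAST p → p=14. Stack: []
LOAD_FAST a → push 7. Stack: [7]
LOAD_CONST → push 1. Stack: [7, 1]
BINARY_OP >> → 7 >> 1 = 3. Stack: [3]
STORE_FAST z → z=3. Stack: []
LOAD_FAST_LOAD_FAST n,a → push 7,7. Stack: [7, 7]
BINARY_OP + → 7 + 7 = 14. Stack: [14]
LOAD_CONST → push 2. Stack: [14, 2]
BINARY_OP // → 14 // 2 = 7. Stack: [7]
STORE_FAST q → q=7. Stack: []
LOAD_FAST_LOAD_FAST p,q → push 14,7. Stack: [14, 7]
BINARY_OP - → 14 - 7 = 7. Stack: [7]
STORE_FAST z → z=7. Stack: []
LOAD_FAST z → push 7. Stack: [7]
RETURN_VALUE → return 7.

14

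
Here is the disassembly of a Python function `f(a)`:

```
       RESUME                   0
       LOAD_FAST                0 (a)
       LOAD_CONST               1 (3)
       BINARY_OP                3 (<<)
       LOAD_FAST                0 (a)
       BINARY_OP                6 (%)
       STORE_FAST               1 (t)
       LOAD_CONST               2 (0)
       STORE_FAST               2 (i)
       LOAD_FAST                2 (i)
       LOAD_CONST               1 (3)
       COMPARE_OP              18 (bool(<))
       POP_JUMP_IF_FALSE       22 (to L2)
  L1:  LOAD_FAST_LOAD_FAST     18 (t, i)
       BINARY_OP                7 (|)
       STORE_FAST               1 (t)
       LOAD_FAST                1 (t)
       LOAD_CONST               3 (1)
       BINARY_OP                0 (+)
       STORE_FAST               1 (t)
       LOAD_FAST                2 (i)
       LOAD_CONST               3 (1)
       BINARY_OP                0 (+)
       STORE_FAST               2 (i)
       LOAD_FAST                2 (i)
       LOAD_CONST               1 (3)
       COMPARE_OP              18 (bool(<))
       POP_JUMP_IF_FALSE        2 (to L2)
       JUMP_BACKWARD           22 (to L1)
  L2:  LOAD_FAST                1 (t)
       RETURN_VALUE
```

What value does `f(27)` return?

3

LOAD_FAST a → push 27. Stack: [27]
LOAD_CONST → push 3. Stack: [27, 3]
BINARY_OP << → 27 << 3 = 216. Stack: [216]
LOAD_FAST a → push 27. Stack: [216, 27]
BINARY_OP % → 216 % 27 = 0. Stack: [0]
STORE_FAST t → t=0. Stack: []
LOAD_CONST → push 0. Stack: [0]
STORE_FAST i → i=0. Stack: []
LOAD_FAST i → push 0. Stack: [0]
LOAD_CONST → push 3. Stack: [0, 3]
COMPARE_OP bool(<) → 0 vs 3 = True. Stack: [True]
POP_JUMP_IF_FALSE → pop True; no jump. Stack: []
LOAD_FAST_LOAD_FAST t,i → push 0,0. Stack: [0, 0]
BINARY_OP | → 0 | 0 = 0. Stack: [0]
STORE_FAST t → t=0. Stack: []
LOAD_FAST t → push 0. Stack: [0]
LOAD_CONST → push 1. Stack: [0, 1]
BINARY_OP + → 0 + 1 = 1. Stack: [1]
STORE_FAST t → t=1. Stack: []
LOAD_FAST i → push 0. Stack: [0]
LOAD_CONST → push 1. Stack: [0, 1]
BINARY_OP + → 0 + 1 = 1. Stack: [1]
STORE_FAST i → i=1. Stack: []
LOAD_FAST i → push 1. Stack: [1]
LOAD_CONST → push 3. Stack: [1, 3]
COMPARE_OP bool(<) → 1 vs 3 = True. Stack: [True]
POP_JUMP_IF_FALSE → pop True; no jump. Stack: []
LOAD_FAST_LOAD_FAST t,i → push 1,1. Stack: [1, 1]
BINARY_OP | → 1 | 1 = 1. Stack: [1]
STORE_FAST t → t=1. Stack: []
LOAD_FAST t → push 1. Stack: [1]
LOAD_CONST → push 1. Stack: [1, 1]
BINARY_OP + → 1 + 1 = 2. Stack: [2]
STORE_FAST t → t=2. Stack: []
LOAD_FAST i → push 1. Stack: [1]
LOAD_CONST → push 1. Stack: [1, 1]
BINARY_OP + → 1 + 1 = 2. Stack: [2]
STORE_FAST i → i=2. Stack: []
LOAD_FAST i → push 2. Stack: [2]
LOAD_CONST → push 3. Stack: [2, 3]
COMPARE_OP bool(<) → 2 vs 3 = True. Stack: [True]
POP_JUMP_IF_FALSE → pop True; no jump. Stack: []
LOAD_FAST_LOAD_FAST t,i → push 2,2. Stack: [2, 2]
BINARY_OP | → 2 | 2 = 2. Stack: [2]
STORE_FAST t → t=2. Stack: []
LOAD_FAST t → push 2. Stack: [2]
LOAD_CONST → push 1. Stack: [2, 1]
BINARY_OP + → 2 + 1 = 3. Stack: [3]
STORE_FAST t → t=3. Stack: []
LOAD_FAST i → push 2. Stack: [2]
LOAD_CONST → push 1. Stack: [2, 1]
BINARY_OP + → 2 + 1 = 3. Stack: [3]
STORE_FAST i → i=3. Stack: []
LOAD_FAST i → push 3. Stack: [3]
LOAD_CONST → push 3. Stack: [3, 3]
COMPARE_OP bool(<) → 3 vs 3 = False. Stack: [False]
POP_JUMP_IF_FALSE → pop False; jump. Stack: []
LOAD_FAST t → push 3. Stack: [3]
RETURN_VALUE → return 3.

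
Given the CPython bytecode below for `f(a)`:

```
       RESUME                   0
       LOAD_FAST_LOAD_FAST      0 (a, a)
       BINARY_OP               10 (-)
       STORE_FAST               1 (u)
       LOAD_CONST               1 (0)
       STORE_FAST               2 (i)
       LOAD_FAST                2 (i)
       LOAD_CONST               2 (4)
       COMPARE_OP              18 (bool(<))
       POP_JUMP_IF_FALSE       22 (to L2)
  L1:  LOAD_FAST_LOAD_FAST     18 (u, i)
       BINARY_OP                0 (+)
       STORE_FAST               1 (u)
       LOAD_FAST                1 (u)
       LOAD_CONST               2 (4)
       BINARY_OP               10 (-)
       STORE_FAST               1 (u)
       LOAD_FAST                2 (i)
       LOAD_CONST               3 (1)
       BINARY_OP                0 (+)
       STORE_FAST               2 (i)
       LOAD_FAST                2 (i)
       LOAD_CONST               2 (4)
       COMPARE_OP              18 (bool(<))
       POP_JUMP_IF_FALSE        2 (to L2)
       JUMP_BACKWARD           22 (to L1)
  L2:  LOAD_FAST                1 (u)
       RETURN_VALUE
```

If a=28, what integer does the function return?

-10

LOAD_FAST_LOAD_FAST a,a → push 28,28
BINARY_OP - → 28 - 28 = 0
STORE_FAST u → u=0
LOAD_CONST → push 0
STORE_FAST i → i=0
LOAD_FAST i → push 0
LOAD_CONST → push 4
COMPARE_OP bool(<) → 0 vs 4 = True
POP_JUMP_IF_FALSE → pop True; no jump
LOAD_FAST_LOAD_FAST u,i → push 0,0
BINARY_OP + → 0 + 0 = 0
STORE_FAST u → u=0
LOAD_FAST u → push 0
LOAD_CONST → push 4
BINARY_OP - → 0 - 4 = -4
STORE_FAST u → u=-4
LOAD_FAST i → push 0
LOAD_CONST → push 1
BINARY_OP + → 0 + 1 = 1
STORE_FAST i → i=1
LOAD_FAST i → push 1
LOAD_CONST → push 4
COMPARE_OP bool(<) → 1 vs 4 = True
POP_JUMP_IF_FALSE → pop True; no jump
LOAD_FAST_LOAD_FAST u,i → push -4,1
BINARY_OP + → -4 + 1 = -3
STORE_FAST u → u=-3
LOAD_FAST u → push -3
LOAD_CONST → push 4
BINARY_OP - → -3 - 4 = -7
STORE_FAST u → u=-7
LOAD_FAST i → push 1
LOAD_CONST → push 1
BINARY_OP + → 1 + 1 = 2
STORE_FAST i → i=2
LOAD_FAST i → push 2
LOAD_CONST → push 4
COMPARE_OP bool(<) → 2 vs 4 = True
POP_JUMP_IF_FALSE → pop True; no jump
LOAD_FAST_LOAD_FAST u,i → push -7,2
BINARY_OP + → -7 + 2 = -5
STORE_FAST u → u=-5
LOAD_FAST u → push -5
LOAD_CONST → push 4
BINARY_OP - → -5 - 4 = -9
STORE_FAST u → u=-9
LOAD_FAST i → push 2
LOAD_CONST → push 1
BINARY_OP + → 2 + 1 = 3
STORE_FAST i → i=3
LOAD_FAST i → push 3
LOAD_CONST → push 4
COMPARE_OP bool(<) → 3 vs 4 = True
POP_JUMP_IF_FALSE → pop True; no jump
LOAD_FAST_LOAD_FAST u,i → push -9,3
BINARY_OP + → -9 + 3 = -6
STORE_FAST u → u=-6
LOAD_FAST u → push -6
LOAD_CONST → push 4
BINARY_OP - → -6 - 4 = -10
STORE_FAST u → u=-10
LOAD_FAST i → push 3
LOAD_CONST → push 1
BINARY_OP + → 3 + 1 = 4
STORE_FAST i → i=4
LOAD_FAST i → push 4
LOAD_CONST → push 4
COMPARE_OP bool(<) → 4 vs 4 = False
POP_JUMP_IF_FALSE → pop False; jump
LOAD_FAST u → push -10
RETURN_VALUE → return -10.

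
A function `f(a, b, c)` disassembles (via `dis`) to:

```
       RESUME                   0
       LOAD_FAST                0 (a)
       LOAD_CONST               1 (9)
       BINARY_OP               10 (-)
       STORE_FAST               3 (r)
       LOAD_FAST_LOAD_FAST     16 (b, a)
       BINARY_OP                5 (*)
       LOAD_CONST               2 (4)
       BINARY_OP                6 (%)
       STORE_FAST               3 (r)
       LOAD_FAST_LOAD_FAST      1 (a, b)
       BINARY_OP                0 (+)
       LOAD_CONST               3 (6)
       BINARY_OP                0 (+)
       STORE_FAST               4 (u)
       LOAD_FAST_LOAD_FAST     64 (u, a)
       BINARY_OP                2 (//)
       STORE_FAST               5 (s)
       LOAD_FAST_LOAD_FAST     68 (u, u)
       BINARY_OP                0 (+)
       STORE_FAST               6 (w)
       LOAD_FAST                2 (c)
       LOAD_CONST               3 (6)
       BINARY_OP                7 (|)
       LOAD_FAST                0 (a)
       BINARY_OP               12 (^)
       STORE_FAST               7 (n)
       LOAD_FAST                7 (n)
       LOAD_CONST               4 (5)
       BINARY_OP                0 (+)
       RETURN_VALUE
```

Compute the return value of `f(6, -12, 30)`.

29

LOAD_FAST a → push 6. Stack: [6]
LOAD_CONST → push 9. Stack: [6, 9]
BINARY_OP - → 6 - 9 = -3. Stack: [-3]
STORE_FAST r → r=-3. Stack: []
LOAD_FAST_LOAD_FAST b,a → push -12,6. Stack: [-12, 6]
BINARY_OP * → -12 * 6 = -72. Stack: [-72]
LOAD_CONST → push 4. Stack: [-72, 4]
BINARY_OP % → -72 % 4 = 0. Stack: [0]
STORE_FAST r → r=0. Stack: []
LOAD_FAST_LOAD_FAST a,b → push 6,-12. Stack: [6, -12]
BINARY_OP + → 6 + -12 = -6. Stack: [-6]
LOAD_CONST → push 6. Stack: [-6, 6]
BINARY_OP + → -6 + 6 = 0. Stack: [0]
STORE_FAST u → u=0. Stack: []
LOAD_FAST_LOAD_FAST u,a → push 0,6. Stack: [0, 6]
BINARY_OP // → 0 // 6 = 0. Stack: [0]
STORE_FAST s → s=0. Stack: []
LOAD_FAST_LOAD_FAST u,u → push 0,0. Stack: [0, 0]
BINARY_OP + → 0 + 0 = 0. Stack: [0]
STORE_FAST w → w=0. Stack: []
LOAD_FAST c → push 30. Stack: [30]
LOAD_CONST → push 6. Stack: [30, 6]
BINARY_OP | → 30 | 6 = 30. Stack: [30]
LOAD_FAST a → push 6. Stack: [30, 6]
BINARY_OP ^ → 30 ^ 6 = 24. Stack: [24]
STORE_FAST n → n=24. Stack: []
LOAD_FAST n → push 24. Stack: [24]
LOAD_CONST → push 5. Stack: [24, 5]
BINARY_OP + → 24 + 5 = 29. Stack: [29]
RETURN_VALUE → return 29.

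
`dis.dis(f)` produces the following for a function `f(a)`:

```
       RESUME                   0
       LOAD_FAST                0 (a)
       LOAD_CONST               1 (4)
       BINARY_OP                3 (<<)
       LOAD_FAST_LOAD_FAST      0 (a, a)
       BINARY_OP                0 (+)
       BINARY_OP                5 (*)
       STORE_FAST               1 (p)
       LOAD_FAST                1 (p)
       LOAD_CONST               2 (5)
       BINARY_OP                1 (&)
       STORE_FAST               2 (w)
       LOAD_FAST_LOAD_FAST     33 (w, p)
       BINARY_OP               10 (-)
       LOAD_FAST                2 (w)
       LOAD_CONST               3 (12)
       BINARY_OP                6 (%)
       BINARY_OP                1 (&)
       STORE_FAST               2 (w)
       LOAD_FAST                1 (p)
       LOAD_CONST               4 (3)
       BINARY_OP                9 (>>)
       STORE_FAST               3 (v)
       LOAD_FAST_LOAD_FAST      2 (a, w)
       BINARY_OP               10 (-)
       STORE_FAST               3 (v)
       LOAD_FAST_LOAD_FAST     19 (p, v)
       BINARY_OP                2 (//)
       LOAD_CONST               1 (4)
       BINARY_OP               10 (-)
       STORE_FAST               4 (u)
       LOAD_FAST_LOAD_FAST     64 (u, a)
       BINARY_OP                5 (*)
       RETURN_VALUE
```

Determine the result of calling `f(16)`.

8128

LOAD_FAST a → push 16. Stack: [16]
LOAD_CONST → push 4. Stack: [16, 4]
BINARY_OP << → 16 << 4 = 256. Stack: [256]
LOAD_FAST_LOAD_FAST a,a → push 16,16. Stack: [256, 16, 16]
BINARY_OP + → 16 + 16 = 32. Stack: [256, 32]
BINARY_OP * → 256 * 32 = 8192. Stack: [8192]
STORE_FAST p → p=8192. Stack: []
LOAD_FAST p → push 8192. Stack: [8192]
LOAD_CONST → push 5. Stack: [8192, 5]
BINARY_OP & → 8192 & 5 = 0. Stack: [0]
STORE_FAST w → w=0. Stack: []
LOAD_FAST_LOAD_FAST w,p → push 0,8192. Stack: [0, 8192]
BINARY_OP - → 0 - 8192 = -8192. Stack: [-8192]
LOAD_FAST w → push 0. Stack: [-8192, 0]
LOAD_CONST → push 12. Stack: [-8192, 0, 12]
BINARY_OP % → 0 % 12 = 0. Stack: [-8192, 0]
BINARY_OP & → -8192 & 0 = 0. Stack: [0]
STORE_FAST w → w=0. Stack: []
LOAD_FAST p → push 8192. Stack: [8192]
LOAD_CONST → push 3. Stack: [8192, 3]
BINARY_OP >> → 8192 >> 3 = 1024. Stack: [1024]
STORE_FAST v → v=1024. Stack: []
LOAD_FAST_LOAD_FAST a,w → push 16,0. Stack: [16, 0]
BINARY_OP - → 16 - 0 = 16. Stack: [16]
STORE_FAST v → v=16. Stack: []
LOAD_FAST_LOAD_FAST p,v → push 8192,16. Stack: [8192, 16]
BINARY_OP // → 8192 // 16 = 512. Stack: [512]
LOAD_CONST → push 4. Stack: [512, 4]
BINARY_OP - → 512 - 4 = 508. Stack: [508]
STORE_FAST u → u=508. Stack: []
LOAD_FAST_LOAD_FAST u,a → push 508,16. Stack: [508, 16]
BINARY_OP * → 508 * 16 = 8128. Stack: [8128]
RETURN_VALUE → return 8128.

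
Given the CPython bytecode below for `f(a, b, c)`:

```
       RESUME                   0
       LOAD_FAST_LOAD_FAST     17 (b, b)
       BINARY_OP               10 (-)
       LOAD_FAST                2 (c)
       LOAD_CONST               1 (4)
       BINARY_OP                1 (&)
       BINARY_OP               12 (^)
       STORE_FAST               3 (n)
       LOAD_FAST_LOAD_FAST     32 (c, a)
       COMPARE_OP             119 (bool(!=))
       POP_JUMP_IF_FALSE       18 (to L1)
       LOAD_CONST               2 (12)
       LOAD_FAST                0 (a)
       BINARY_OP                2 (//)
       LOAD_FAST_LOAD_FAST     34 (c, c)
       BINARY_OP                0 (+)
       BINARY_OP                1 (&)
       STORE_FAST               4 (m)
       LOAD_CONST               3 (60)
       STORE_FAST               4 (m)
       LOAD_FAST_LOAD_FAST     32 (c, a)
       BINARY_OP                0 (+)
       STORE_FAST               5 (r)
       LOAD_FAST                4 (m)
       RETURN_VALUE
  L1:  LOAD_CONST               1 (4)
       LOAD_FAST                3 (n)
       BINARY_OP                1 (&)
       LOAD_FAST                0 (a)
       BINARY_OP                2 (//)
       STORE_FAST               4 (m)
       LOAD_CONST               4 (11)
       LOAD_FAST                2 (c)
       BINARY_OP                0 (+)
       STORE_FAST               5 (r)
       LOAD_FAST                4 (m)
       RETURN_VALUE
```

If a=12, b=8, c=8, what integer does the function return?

LOAD_FAST_LOAD_FAST b,b → push 8,8. Stack: [8, 8]
BINARY_OP - → 8 - 8 = 0. Stack: [0]
LOAD_FAST c → push 8. Stack: [0, 8]
LOAD_CONST → push 4. Stack: [0, 8, 4]
BINARY_OP & → 8 & 4 = 0. Stack: [0, 0]
BINARY_OP ^ → 0 ^ 0 = 0. Stack: [0]
STORE_FAST n → n=0. Stack: []
LOAD_FAST_LOAD_FAST c,a → push 8,12. Stack: [8, 12]
COMPARE_OP bool(!=) → 8 vs 12 = True. Stack: [True]
POP_JUMP_IF_FALSE → pop True; no jump. Stack: []
LOAD_CONST → push 12. Stack: [12]
LOAD_FAST a → push 12. Stack: [12, 12]
BINARY_OP // → 12 // 12 = 1. Stack: [1]
LOAD_FAST_LOAD_FAST c,c → push 8,8. Stack: [1, 8, 8]
BINARY_OP + → 8 + 8 = 16. Stack: [1, 16]
BINARY_OP & → 1 & 16 = 0. Stack: [0]
STORE_FAST m → m=0. Stack: []
LOAD_CONST → push 60. Stack: [60]
STORE_FAST m → m=60. Stack: []
LOAD_FAST_LOAD_FAST c,a → push 8,12. Stack: [8, 12]
BINARY_OP + → 8 + 12 = 20. Stack: [20]
STORE_FAST r → r=20. Stack: []
LOAD_FAST m → push 60. Stack: [60]
RETURN_VALUE → return 60.

60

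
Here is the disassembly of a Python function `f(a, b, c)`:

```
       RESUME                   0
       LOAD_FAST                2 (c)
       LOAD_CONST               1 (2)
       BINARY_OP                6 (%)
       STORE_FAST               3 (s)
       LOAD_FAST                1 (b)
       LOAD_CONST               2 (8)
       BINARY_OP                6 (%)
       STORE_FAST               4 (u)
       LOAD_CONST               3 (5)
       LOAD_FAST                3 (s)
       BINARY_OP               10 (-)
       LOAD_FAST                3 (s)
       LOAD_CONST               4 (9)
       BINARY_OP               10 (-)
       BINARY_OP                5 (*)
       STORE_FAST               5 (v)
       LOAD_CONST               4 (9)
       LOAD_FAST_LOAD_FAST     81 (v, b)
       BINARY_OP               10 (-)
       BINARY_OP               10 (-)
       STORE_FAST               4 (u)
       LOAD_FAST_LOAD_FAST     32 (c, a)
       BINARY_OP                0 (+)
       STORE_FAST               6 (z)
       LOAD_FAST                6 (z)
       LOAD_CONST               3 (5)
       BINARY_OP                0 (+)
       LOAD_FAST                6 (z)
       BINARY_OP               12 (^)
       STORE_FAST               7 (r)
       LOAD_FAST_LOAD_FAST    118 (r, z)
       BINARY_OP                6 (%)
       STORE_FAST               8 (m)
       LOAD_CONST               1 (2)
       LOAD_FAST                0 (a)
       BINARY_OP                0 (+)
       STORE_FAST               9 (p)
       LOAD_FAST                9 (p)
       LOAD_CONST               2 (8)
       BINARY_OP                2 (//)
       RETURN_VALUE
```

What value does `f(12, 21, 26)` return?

LOAD_FAST c → push 26. Stack: [26]
LOAD_CONST → push 2. Stack: [26, 2]
BINARY_OP % → 26 % 2 = 0. Stack: [0]
STORE_FAST s → s=0. Stack: []
LOAD_FAST b → push 21. Stack: [21]
LOAD_CONST → push 8. Stack: [21, 8]
BINARY_OP % → 21 % 8 = 5. Stack: [5]
STORE_FAST u → u=5. Stack: []
LOAD_CONST → push 5. Stack: [5]
LOAD_FAST s → push 0. Stack: [5, 0]
BINARY_OP - → 5 - 0 = 5. Stack: [5]
LOAD_FAST s → push 0. Stack: [5, 0]
LOAD_CONST → push 9. Stack: [5, 0, 9]
BINARY_OP - → 0 - 9 = -9. Stack: [5, -9]
BINARY_OP * → 5 * -9 = -45. Stack: [-45]
STORE_FAST v → v=-45. Stack: []
LOAD_CONST → push 9. Stack: [9]
LOAD_FAST_LOAD_FAST v,b → push -45,21. Stack: [9, -45, 21]
BINARY_OP - → -45 - 21 = -66. Stack: [9, -66]
BINARY_OP - → 9 - -66 = 75. Stack: [75]
STORE_FAST u → u=75. Stack: []
LOAD_FAST_LOAD_FAST c,a → push 26,12. Stack: [26, 12]
BINARY_OP + → 26 + 12 = 38. Stack: [38]
STORE_FAST z → z=38. Stack: []
LOAD_FAST z → push 38. Stack: [38]
LOAD_CONST → push 5. Stack: [38, 5]
BINARY_OP + → 38 + 5 = 43. Stack: [43]
LOAD_FAST z → push 38. Stack: [43, 38]
BINARY_OP ^ → 43 ^ 38 = 13. Stack: [13]
STORE_FAST r → r=13. Stack: []
LOAD_FAST_LOAD_FAST r,z → push 13,38. Stack: [13, 38]
BINARY_OP % → 13 % 38 = 13. Stack: [13]
STORE_FAST m → m=13. Stack: []
LOAD_CONST → push 2. Stack: [2]
LOAD_FAST a → push 12. Stack: [2, 12]
BINARY_OP + → 2 + 12 = 14. Stack: [14]
STORE_FAST p → p=14. Stack: []
LOAD_FAST p → push 14. Stack: [14]
LOAD_CONST → push 8. Stack: [14, 8]
BINARY_OP // → 14 // 8 = 1. Stack: [1]
RETURN_VALUE → return 1.

1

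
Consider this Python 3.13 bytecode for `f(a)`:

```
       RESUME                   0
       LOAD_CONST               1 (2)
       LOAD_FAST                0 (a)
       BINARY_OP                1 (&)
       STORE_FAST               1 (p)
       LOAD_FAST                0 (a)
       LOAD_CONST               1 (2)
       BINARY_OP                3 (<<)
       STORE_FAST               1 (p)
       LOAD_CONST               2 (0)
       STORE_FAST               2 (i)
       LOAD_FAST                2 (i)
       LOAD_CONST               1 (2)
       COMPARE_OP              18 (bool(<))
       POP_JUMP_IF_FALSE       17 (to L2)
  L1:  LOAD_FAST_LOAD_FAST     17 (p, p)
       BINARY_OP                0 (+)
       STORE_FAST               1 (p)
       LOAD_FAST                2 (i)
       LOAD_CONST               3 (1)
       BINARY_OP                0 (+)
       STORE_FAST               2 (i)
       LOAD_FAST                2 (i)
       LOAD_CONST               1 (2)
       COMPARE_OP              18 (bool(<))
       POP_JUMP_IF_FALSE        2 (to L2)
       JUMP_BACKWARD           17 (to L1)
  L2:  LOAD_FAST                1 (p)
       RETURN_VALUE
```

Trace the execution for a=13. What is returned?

LOAD_CONST → push 2. Stack: [2]
LOAD_FAST a → push 13. Stack: [2, 13]
BINARY_OP & → 2 & 13 = 0. Stack: [0]
STORE_FAST p → p=0. Stack: []
LOAD_FAST a → push 13. Stack: [13]
LOAD_CONST → push 2. Stack: [13, 2]
BINARY_OP << → 13 << 2 = 52. Stack: [52]
STORE_FAST p → p=52. Stack: []
LOAD_CONST → push 0. Stack: [0]
STORE_FAST i → i=0. Stack: []
LOAD_FAST i → push 0. Stack: [0]
LOAD_CONST → push 2. Stack: [0, 2]
COMPARE_OP bool(<) → 0 vs 2 = True. Stack: [True]
POP_JUMP_IF_FALSE → pop True; no jump. Stack: []
LOAD_FAST_LOAD_FAST p,p → push 52,52. Stack: [52, 52]
BINARY_OP + → 52 + 52 = 104. Stack: [104]
STORE_FAST p → p=104. Stack: []
LOAD_FAST i → push 0. Stack: [0]
LOAD_CONST → push 1. Stack: [0, 1]
BINARY_OP + → 0 + 1 = 1. Stack: [1]
STORE_FAST i → i=1. Stack: []
LOAD_FAST i → push 1. Stack: [1]
LOAD_CONST → push 2. Stack: [1, 2]
COMPARE_OP bool(<) → 1 vs 2 = True. Stack: [True]
POP_JUMP_IF_FALSE → pop True; no jump. Stack: []
LOAD_FAST_LOAD_FAST p,p → push 104,104. Stack: [104, 104]
BINARY_OP + → 104 + 104 = 208. Stack: [208]
STORE_FAST p → p=208. Stack: []
LOAD_FAST i → push 1. Stack: [1]
LOAD_CONST → push 1. Stack: [1, 1]
BINARY_OP + → 1 + 1 = 2. Stack: [2]
STORE_FAST i → i=2. Stack: []
LOAD_FAST i → push 2. Stack: [2]
LOAD_CONST → push 2. Stack: [2, 2]
COMPARE_OP bool(<) → 2 vs 2 = False. Stack: [False]
POP_JUMP_IF_FALSE → pop False; jump. Stack: []
LOAD_FAST p → push 208. Stack: [208]
RETURN_VALUE → return 208.

208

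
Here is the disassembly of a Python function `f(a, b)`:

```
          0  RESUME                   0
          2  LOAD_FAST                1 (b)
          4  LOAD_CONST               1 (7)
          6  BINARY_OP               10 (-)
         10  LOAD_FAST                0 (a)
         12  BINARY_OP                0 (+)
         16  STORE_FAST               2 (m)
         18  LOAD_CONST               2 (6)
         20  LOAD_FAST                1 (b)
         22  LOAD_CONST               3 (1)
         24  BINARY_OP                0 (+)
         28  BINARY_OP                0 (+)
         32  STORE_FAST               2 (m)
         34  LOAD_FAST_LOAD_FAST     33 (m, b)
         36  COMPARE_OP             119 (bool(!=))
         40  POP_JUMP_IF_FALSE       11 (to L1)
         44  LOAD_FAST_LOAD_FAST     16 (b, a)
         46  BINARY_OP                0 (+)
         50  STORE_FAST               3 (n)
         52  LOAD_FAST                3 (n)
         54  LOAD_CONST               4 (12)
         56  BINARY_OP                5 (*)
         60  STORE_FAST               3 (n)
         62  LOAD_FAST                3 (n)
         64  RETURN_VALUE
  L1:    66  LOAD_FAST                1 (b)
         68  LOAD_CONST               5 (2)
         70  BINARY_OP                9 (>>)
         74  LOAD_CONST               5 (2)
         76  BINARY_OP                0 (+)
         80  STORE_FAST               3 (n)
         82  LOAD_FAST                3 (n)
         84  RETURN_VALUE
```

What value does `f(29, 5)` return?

LOAD_FAST b → push 5. Stack: [5]
LOAD_CONST → push 7. Stack: [5, 7]
BINARY_OP - → 5 - 7 = -2. Stack: [-2]
LOAD_FAST a → push 29. Stack: [-2, 29]
BINARY_OP + → -2 + 29 = 27. Stack: [27]
STORE_FAST m → m=27. Stack: []
LOAD_CONST → push 6. Stack: [6]
LOAD_FAST b → push 5. Stack: [6, 5]
LOAD_CONST → push 1. Stack: [6, 5, 1]
BINARY_OP + → 5 + 1 = 6. Stack: [6, 6]
BINARY_OP + → 6 + 6 = 12. Stack: [12]
STORE_FAST m → m=12. Stack: []
LOAD_FAST_LOAD_FAST m,b → push 12,5. Stack: [12, 5]
COMPARE_OP bool(!=) → 12 vs 5 = True. Stack: [True]
POP_JUMP_IF_FALSE → pop True; no jump. Stack: []
LOAD_FAST_LOAD_FAST b,a → push 5,29. Stack: [5, 29]
BINARY_OP + → 5 + 29 = 34. Stack: [34]
STORE_FAST n → n=34. Stack: []
LOAD_FAST n → push 34. Stack: [34]
LOAD_CONST → push 12. Stack: [34, 12]
BINARY_OP * → 34 * 12 = 408. Stack: [408]
STORE_FAST n → n=408. Stack: []
LOAD_FAST n → push 408. Stack: [408]
RETURN_VALUE → return 408.

408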